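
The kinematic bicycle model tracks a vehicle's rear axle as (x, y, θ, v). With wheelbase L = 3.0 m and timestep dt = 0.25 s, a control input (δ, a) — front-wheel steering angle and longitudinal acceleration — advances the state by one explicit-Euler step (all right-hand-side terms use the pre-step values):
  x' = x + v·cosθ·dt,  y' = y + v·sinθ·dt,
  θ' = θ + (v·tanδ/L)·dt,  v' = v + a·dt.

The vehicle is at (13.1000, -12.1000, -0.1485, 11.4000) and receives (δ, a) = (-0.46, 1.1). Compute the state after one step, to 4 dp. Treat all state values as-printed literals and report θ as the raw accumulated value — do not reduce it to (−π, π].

(15.9186, -12.5217, -0.6192, 11.6750)

x' = 13.1000 + 11.4000·cos(-0.1485)·0.25 = 15.9186
y' = -12.1000 + 11.4000·sin(-0.1485)·0.25 = -12.5217
θ' = -0.1485 + (11.4000/3.0)·tan(-0.46)·0.25 = -0.6192
v' = 11.4000 + 1.1000·0.25 = 11.6750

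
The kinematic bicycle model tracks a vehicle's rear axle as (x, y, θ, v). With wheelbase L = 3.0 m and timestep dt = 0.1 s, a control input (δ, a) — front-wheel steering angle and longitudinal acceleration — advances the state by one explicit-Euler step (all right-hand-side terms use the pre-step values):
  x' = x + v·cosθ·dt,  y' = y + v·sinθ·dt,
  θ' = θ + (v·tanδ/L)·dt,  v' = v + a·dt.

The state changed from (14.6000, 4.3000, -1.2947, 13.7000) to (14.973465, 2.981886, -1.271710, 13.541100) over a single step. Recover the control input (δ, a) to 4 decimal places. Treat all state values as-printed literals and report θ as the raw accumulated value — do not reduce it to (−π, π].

δ = 0.0503, a = -1.5890

a = (v'−v)/dt = (-0.158900)/0.1 = -1.5890
Δθ = θ'−θ = 0.022990;  (v·dt/L) = 13.7000·0.1/3.0 = 0.456667
tan δ = Δθ·L/(v·dt) = 0.050343  →  δ = 0.0503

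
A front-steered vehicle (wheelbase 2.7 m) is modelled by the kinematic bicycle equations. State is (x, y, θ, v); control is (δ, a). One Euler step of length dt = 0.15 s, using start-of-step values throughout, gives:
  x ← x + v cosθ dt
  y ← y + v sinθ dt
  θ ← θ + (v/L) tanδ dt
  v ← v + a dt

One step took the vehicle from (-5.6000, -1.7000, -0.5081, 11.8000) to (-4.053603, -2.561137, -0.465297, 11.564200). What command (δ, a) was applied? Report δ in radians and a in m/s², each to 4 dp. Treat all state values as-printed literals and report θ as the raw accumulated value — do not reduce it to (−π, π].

δ = 0.0652, a = -1.5720

a = (v'−v)/dt = (-0.235800)/0.15 = -1.5720
Δθ = θ'−θ = 0.042803;  (v·dt/L) = 11.8000·0.15/2.7 = 0.655556
tan δ = Δθ·L/(v·dt) = 0.065293  →  δ = 0.0652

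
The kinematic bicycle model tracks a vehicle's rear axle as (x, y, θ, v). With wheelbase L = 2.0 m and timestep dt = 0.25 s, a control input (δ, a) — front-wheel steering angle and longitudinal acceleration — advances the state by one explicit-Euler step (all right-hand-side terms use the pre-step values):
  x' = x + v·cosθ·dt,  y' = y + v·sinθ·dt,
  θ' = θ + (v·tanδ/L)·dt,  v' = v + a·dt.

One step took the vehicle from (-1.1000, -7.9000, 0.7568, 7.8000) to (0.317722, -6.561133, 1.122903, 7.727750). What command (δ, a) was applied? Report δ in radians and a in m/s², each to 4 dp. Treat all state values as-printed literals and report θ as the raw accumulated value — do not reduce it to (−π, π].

a = (v'−v)/dt = (-0.072250)/0.25 = -0.2890
Δθ = θ'−θ = 0.366103;  (v·dt/L) = 7.8000·0.25/2.0 = 0.975000
tan δ = Δθ·L/(v·dt) = 0.375490  →  δ = 0.3592

δ = 0.3592, a = -0.2890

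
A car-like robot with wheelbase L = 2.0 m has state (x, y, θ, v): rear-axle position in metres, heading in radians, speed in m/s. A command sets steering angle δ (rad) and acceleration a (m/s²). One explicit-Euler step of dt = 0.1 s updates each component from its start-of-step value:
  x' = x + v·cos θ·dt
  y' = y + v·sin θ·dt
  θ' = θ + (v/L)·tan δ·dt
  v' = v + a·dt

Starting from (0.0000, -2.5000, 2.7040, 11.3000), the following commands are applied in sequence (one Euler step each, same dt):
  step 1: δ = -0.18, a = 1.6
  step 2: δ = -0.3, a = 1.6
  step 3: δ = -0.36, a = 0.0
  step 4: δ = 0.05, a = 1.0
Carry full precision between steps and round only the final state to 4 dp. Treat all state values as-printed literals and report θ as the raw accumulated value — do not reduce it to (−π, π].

(-3.5704, 0.2685, 2.2343, 11.7200)

after step 1 (δ=-0.18, a=1.6): (-1.023525, -2.021151, 2.601187, 11.460000)
after step 2 (δ=-0.3, a=1.6): (-2.006220, -1.431553, 2.423938, 11.620000)
after step 3 (δ=-0.36, a=0.0): (-2.881613, -0.667398, 2.205247, 11.620000)
after step 4 (δ=0.05, a=1.0): (-3.570372, 0.268473, 2.234322, 11.720000)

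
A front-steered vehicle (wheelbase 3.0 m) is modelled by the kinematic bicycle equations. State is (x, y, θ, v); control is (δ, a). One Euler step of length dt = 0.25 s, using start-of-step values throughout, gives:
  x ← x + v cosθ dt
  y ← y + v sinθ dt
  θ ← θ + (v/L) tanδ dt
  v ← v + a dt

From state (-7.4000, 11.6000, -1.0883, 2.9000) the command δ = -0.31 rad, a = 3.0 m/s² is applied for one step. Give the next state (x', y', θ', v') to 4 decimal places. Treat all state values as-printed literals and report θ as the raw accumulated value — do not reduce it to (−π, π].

(-7.0636, 10.9578, -1.1657, 3.6500)

x' = -7.4000 + 2.9000·cos(-1.0883)·0.25 = -7.0636
y' = 11.6000 + 2.9000·sin(-1.0883)·0.25 = 10.9578
θ' = -1.0883 + (2.9000/3.0)·tan(-0.31)·0.25 = -1.1657
v' = 2.9000 + 3.0000·0.25 = 3.6500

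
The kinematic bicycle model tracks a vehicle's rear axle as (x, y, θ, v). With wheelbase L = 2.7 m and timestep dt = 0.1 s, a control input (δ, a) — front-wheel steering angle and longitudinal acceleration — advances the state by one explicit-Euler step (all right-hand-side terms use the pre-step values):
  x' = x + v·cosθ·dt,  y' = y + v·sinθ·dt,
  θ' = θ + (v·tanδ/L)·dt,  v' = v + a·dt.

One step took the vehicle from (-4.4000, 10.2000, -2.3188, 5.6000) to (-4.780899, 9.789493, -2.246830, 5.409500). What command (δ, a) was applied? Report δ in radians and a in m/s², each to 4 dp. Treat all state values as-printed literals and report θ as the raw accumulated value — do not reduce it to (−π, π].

δ = 0.3340, a = -1.9050

a = (v'−v)/dt = (-0.190500)/0.1 = -1.9050
Δθ = θ'−θ = 0.071970;  (v·dt/L) = 5.6000·0.1/2.7 = 0.207407
tan δ = Δθ·L/(v·dt) = 0.346998  →  δ = 0.3340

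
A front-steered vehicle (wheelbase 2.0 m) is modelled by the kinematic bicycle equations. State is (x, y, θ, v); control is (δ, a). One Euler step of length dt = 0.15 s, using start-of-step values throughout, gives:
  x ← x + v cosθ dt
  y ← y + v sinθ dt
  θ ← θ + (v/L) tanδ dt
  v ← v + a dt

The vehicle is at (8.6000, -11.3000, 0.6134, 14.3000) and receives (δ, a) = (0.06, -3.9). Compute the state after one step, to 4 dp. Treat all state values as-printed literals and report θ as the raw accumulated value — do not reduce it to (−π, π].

(10.3540, -10.0652, 0.6778, 13.7150)

x' = 8.6000 + 14.3000·cos(0.6134)·0.15 = 10.3540
y' = -11.3000 + 14.3000·sin(0.6134)·0.15 = -10.0652
θ' = 0.6134 + (14.3000/2.0)·tan(0.06)·0.15 = 0.6778
v' = 14.3000 − 3.9000·0.15 = 13.7150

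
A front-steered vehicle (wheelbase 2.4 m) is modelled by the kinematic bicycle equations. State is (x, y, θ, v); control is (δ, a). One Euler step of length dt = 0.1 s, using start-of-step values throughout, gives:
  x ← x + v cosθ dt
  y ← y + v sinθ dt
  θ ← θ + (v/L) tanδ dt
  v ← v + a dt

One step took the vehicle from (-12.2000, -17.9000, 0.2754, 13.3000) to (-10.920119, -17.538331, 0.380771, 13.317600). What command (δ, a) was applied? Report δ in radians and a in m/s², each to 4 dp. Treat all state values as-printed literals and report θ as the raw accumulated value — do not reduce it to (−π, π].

δ = 0.1879, a = 0.1760

a = (v'−v)/dt = (0.017600)/0.1 = 0.1760
Δθ = θ'−θ = 0.105371;  (v·dt/L) = 13.3000·0.1/2.4 = 0.554167
tan δ = Δθ·L/(v·dt) = 0.190143  →  δ = 0.1879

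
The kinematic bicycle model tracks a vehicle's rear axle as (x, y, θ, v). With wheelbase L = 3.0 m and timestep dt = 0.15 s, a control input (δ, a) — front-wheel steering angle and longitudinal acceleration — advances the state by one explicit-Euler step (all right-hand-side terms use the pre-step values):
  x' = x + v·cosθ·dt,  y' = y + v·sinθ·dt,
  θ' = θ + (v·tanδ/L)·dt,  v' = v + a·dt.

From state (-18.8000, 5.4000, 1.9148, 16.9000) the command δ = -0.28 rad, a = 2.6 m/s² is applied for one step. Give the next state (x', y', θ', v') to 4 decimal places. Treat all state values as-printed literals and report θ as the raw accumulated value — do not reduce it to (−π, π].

(-19.6550, 7.7865, 1.6718, 17.2900)

x' = -18.8000 + 16.9000·cos(1.9148)·0.15 = -19.6550
y' = 5.4000 + 16.9000·sin(1.9148)·0.15 = 7.7865
θ' = 1.9148 + (16.9000/3.0)·tan(-0.28)·0.15 = 1.6718
v' = 16.9000 + 2.6000·0.15 = 17.2900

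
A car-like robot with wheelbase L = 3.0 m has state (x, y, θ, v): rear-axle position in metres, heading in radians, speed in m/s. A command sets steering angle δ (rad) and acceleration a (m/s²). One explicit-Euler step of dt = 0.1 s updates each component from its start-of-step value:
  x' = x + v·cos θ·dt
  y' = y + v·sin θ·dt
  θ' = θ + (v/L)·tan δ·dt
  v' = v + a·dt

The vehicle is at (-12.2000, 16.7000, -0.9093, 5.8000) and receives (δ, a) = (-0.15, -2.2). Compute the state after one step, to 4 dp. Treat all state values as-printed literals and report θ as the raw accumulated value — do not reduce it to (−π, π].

x' = -12.2000 + 5.8000·cos(-0.9093)·0.1 = -11.8437
y' = 16.7000 + 5.8000·sin(-0.9093)·0.1 = 16.2423
θ' = -0.9093 + (5.8000/3.0)·tan(-0.15)·0.1 = -0.9385
v' = 5.8000 − 2.2000·0.1 = 5.5800

(-11.8437, 16.2423, -0.9385, 5.5800)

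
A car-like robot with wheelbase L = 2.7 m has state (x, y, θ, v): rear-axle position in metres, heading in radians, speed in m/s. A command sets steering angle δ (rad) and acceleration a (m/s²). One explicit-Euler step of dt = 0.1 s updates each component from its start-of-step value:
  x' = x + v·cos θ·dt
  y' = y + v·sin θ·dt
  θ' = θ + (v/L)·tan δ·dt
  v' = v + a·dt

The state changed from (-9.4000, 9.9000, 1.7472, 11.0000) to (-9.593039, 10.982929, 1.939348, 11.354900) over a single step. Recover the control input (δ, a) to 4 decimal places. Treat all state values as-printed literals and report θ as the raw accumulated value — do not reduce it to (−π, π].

a = (v'−v)/dt = (0.354900)/0.1 = 3.5490
Δθ = θ'−θ = 0.192148;  (v·dt/L) = 11.0000·0.1/2.7 = 0.407407
tan δ = Δθ·L/(v·dt) = 0.471636  →  δ = 0.4407

δ = 0.4407, a = 3.5490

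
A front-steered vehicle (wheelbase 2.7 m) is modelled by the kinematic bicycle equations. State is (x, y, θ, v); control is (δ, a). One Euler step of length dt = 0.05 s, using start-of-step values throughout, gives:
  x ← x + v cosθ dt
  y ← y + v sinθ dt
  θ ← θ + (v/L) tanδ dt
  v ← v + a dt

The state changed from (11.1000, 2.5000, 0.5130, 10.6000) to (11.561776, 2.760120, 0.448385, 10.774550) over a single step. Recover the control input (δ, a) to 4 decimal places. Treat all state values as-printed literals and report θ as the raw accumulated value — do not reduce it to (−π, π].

a = (v'−v)/dt = (0.174550)/0.05 = 3.4910
Δθ = θ'−θ = -0.064615;  (v·dt/L) = 10.6000·0.05/2.7 = 0.196296
tan δ = Δθ·L/(v·dt) = -0.329171  →  δ = -0.3180

δ = -0.3180, a = 3.4910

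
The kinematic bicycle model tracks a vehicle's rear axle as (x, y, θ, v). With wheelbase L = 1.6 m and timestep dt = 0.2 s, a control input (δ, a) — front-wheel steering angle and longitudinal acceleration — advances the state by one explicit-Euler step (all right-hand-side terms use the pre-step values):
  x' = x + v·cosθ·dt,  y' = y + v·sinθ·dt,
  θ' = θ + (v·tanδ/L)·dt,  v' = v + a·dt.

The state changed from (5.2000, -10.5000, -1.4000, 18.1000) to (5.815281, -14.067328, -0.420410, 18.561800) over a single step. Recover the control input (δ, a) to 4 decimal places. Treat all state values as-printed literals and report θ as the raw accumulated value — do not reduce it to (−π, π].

a = (v'−v)/dt = (0.461800)/0.2 = 2.3090
Δθ = θ'−θ = 0.979590;  (v·dt/L) = 18.1000·0.2/1.6 = 2.262500
tan δ = Δθ·L/(v·dt) = 0.432968  →  δ = 0.4086

δ = 0.4086, a = 2.3090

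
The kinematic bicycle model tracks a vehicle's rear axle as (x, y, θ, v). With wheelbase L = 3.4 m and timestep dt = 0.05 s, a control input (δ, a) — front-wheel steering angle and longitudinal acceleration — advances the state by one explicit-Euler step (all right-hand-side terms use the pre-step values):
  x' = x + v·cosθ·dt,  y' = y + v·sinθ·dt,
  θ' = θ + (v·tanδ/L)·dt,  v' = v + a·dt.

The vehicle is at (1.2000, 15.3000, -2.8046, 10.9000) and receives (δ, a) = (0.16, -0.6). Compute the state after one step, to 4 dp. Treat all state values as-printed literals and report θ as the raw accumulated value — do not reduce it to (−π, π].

(0.6857, 15.1198, -2.7787, 10.8700)

x' = 1.2000 + 10.9000·cos(-2.8046)·0.05 = 0.6857
y' = 15.3000 + 10.9000·sin(-2.8046)·0.05 = 15.1198
θ' = -2.8046 + (10.9000/3.4)·tan(0.16)·0.05 = -2.7787
v' = 10.9000 − 0.6000·0.05 = 10.8700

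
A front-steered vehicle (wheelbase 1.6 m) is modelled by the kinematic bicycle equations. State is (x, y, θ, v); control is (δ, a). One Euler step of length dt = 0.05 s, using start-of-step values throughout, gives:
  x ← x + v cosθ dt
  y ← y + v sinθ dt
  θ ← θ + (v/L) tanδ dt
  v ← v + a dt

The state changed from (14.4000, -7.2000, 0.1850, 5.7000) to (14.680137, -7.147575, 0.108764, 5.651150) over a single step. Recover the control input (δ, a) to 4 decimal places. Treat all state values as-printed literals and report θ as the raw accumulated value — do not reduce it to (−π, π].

a = (v'−v)/dt = (-0.048850)/0.05 = -0.9770
Δθ = θ'−θ = -0.076236;  (v·dt/L) = 5.7000·0.05/1.6 = 0.178125
tan δ = Δθ·L/(v·dt) = -0.427992  →  δ = -0.4044

δ = -0.4044, a = -0.9770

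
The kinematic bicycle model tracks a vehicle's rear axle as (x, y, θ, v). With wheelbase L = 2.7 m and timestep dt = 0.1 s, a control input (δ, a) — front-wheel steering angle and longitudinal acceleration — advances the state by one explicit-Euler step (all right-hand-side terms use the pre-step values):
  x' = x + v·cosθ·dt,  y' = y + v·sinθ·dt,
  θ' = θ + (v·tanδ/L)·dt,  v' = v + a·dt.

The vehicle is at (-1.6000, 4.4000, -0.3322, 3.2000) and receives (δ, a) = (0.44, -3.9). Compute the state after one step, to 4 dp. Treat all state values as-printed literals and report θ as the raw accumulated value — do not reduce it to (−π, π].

(-1.2975, 4.2956, -0.2764, 2.8100)

x' = -1.6000 + 3.2000·cos(-0.3322)·0.1 = -1.2975
y' = 4.4000 + 3.2000·sin(-0.3322)·0.1 = 4.2956
θ' = -0.3322 + (3.2000/2.7)·tan(0.44)·0.1 = -0.2764
v' = 3.2000 − 3.9000·0.1 = 2.8100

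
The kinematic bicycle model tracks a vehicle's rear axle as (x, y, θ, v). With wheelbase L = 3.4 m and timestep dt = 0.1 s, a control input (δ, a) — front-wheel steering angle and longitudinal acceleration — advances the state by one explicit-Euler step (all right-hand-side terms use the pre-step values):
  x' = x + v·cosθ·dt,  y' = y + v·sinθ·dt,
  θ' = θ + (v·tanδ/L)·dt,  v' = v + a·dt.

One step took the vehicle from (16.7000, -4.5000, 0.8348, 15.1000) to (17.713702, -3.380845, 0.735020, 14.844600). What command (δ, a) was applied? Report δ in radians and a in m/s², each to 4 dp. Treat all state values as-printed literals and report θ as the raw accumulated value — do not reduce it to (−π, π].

δ = -0.2210, a = -2.5540

a = (v'−v)/dt = (-0.255400)/0.1 = -2.5540
Δθ = θ'−θ = -0.099780;  (v·dt/L) = 15.1000·0.1/3.4 = 0.444118
tan δ = Δθ·L/(v·dt) = -0.224670  →  δ = -0.2210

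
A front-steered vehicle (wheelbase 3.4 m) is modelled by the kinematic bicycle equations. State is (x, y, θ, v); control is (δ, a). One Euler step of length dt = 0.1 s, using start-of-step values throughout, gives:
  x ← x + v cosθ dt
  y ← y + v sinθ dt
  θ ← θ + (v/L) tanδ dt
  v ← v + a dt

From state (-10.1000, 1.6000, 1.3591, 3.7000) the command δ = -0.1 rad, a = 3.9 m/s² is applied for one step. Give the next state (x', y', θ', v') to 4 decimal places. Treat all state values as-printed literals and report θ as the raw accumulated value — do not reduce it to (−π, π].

x' = -10.1000 + 3.7000·cos(1.3591)·0.1 = -10.0223
y' = 1.6000 + 3.7000·sin(1.3591)·0.1 = 1.9617
θ' = 1.3591 + (3.7000/3.4)·tan(-0.1)·0.1 = 1.3482
v' = 3.7000 + 3.9000·0.1 = 4.0900

(-10.0223, 1.9617, 1.3482, 4.0900)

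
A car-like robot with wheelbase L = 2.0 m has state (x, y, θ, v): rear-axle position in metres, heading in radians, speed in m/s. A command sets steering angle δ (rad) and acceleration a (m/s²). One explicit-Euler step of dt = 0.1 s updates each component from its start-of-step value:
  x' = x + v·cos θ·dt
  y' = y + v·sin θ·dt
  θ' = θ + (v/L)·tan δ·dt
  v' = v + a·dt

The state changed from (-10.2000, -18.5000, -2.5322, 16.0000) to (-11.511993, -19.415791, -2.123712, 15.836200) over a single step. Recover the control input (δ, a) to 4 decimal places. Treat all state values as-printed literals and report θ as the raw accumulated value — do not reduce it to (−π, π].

δ = 0.4721, a = -1.6380

a = (v'−v)/dt = (-0.163800)/0.1 = -1.6380
Δθ = θ'−θ = 0.408488;  (v·dt/L) = 16.0000·0.1/2.0 = 0.800000
tan δ = Δθ·L/(v·dt) = 0.510610  →  δ = 0.4721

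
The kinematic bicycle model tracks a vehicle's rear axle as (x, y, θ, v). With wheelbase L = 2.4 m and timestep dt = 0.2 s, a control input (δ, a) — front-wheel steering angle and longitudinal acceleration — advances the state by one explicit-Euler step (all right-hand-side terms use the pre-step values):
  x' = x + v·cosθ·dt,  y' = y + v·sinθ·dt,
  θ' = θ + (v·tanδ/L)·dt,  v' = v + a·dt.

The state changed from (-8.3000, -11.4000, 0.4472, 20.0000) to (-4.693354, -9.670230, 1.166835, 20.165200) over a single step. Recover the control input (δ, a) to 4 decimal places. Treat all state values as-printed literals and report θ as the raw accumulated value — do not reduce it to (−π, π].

a = (v'−v)/dt = (0.165200)/0.2 = 0.8260
Δθ = θ'−θ = 0.719635;  (v·dt/L) = 20.0000·0.2/2.4 = 1.666667
tan δ = Δθ·L/(v·dt) = 0.431781  →  δ = 0.4076

δ = 0.4076, a = 0.8260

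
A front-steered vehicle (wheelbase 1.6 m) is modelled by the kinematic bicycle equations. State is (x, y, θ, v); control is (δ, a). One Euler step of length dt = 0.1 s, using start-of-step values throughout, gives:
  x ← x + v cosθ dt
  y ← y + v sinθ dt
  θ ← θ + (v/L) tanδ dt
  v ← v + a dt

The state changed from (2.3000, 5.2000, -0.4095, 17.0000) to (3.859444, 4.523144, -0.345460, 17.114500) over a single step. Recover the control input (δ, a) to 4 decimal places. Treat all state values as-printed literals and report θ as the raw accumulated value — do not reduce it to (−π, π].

δ = 0.0602, a = 1.1450

a = (v'−v)/dt = (0.114500)/0.1 = 1.1450
Δθ = θ'−θ = 0.064040;  (v·dt/L) = 17.0000·0.1/1.6 = 1.062500
tan δ = Δθ·L/(v·dt) = 0.060273  →  δ = 0.0602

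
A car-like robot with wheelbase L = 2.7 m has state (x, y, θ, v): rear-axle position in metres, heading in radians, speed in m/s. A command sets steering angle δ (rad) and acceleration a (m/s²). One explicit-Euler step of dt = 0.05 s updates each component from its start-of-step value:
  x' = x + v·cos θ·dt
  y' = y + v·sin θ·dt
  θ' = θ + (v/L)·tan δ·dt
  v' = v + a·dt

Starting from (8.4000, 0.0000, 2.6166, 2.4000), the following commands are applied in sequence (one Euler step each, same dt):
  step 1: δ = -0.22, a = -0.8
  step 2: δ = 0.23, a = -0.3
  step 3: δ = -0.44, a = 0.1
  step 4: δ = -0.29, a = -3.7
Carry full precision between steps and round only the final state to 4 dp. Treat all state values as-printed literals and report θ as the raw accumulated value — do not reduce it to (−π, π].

after step 1 (δ=-0.22, a=-0.8): (8.296161, 0.060145, 2.606661, 2.360000)
after step 2 (δ=0.23, a=-0.3): (8.194645, 0.120299, 2.616894, 2.345000)
after step 3 (δ=-0.44, a=0.1): (8.093168, 0.179036, 2.596450, 2.350000)
after step 4 (δ=-0.29, a=-3.7): (7.992699, 0.239964, 2.583464, 2.165000)

(7.9927, 0.2400, 2.5835, 2.1650)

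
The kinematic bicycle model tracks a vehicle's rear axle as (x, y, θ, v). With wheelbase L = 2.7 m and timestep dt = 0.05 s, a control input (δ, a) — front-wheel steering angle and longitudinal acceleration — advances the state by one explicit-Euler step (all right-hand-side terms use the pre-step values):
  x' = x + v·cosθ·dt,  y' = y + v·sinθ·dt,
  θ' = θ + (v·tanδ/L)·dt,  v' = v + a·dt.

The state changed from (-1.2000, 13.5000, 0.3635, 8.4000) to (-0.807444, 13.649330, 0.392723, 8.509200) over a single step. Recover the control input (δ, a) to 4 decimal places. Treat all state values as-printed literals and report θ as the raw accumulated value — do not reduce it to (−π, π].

a = (v'−v)/dt = (0.109200)/0.05 = 2.1840
Δθ = θ'−θ = 0.029223;  (v·dt/L) = 8.4000·0.05/2.7 = 0.155556
tan δ = Δθ·L/(v·dt) = 0.187862  →  δ = 0.1857

δ = 0.1857, a = 2.1840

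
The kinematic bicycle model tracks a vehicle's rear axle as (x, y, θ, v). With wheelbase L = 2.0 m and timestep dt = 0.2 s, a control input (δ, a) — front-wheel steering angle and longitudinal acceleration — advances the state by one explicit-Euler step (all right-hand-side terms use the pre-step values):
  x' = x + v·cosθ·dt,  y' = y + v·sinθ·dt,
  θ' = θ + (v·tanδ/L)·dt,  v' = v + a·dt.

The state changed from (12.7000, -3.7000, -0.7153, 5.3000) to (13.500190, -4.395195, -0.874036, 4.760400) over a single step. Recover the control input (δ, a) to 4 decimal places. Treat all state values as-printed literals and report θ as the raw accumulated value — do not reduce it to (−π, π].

δ = -0.2910, a = -2.6980

a = (v'−v)/dt = (-0.539600)/0.2 = -2.6980
Δθ = θ'−θ = -0.158736;  (v·dt/L) = 5.3000·0.2/2.0 = 0.530000
tan δ = Δθ·L/(v·dt) = -0.299502  →  δ = -0.2910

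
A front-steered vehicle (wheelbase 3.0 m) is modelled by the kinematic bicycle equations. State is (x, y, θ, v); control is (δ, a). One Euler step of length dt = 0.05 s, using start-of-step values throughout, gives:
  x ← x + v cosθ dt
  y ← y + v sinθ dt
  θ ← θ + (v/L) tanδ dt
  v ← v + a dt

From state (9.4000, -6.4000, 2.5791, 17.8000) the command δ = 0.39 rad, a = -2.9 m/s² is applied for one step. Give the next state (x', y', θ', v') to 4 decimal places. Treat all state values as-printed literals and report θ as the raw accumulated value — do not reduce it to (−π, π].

(8.6471, -5.9254, 2.7010, 17.6550)

x' = 9.4000 + 17.8000·cos(2.5791)·0.05 = 8.6471
y' = -6.4000 + 17.8000·sin(2.5791)·0.05 = -5.9254
θ' = 2.5791 + (17.8000/3.0)·tan(0.39)·0.05 = 2.7010
v' = 17.8000 − 2.9000·0.05 = 17.6550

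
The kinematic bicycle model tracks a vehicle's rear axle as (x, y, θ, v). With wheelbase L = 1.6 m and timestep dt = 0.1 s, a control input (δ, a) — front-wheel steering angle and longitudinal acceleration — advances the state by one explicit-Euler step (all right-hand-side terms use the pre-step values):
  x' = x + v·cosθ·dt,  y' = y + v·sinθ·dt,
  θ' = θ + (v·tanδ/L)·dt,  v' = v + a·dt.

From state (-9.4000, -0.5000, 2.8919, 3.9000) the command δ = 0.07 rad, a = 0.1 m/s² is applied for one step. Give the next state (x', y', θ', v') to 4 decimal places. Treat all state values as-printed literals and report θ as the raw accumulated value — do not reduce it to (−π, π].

(-9.7779, -0.4036, 2.9090, 3.9100)

x' = -9.4000 + 3.9000·cos(2.8919)·0.1 = -9.7779
y' = -0.5000 + 3.9000·sin(2.8919)·0.1 = -0.4036
θ' = 2.8919 + (3.9000/1.6)·tan(0.07)·0.1 = 2.9090
v' = 3.9000 + 0.1000·0.1 = 3.9100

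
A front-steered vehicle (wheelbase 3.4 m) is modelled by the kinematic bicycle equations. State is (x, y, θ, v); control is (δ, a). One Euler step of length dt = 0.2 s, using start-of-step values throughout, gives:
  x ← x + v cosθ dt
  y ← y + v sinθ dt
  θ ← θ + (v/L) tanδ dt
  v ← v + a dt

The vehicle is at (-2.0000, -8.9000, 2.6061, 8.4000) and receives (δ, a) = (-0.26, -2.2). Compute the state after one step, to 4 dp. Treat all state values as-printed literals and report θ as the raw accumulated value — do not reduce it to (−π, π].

x' = -2.0000 + 8.4000·cos(2.6061)·0.2 = -3.4448
y' = -8.9000 + 8.4000·sin(2.6061)·0.2 = -8.0428
θ' = 2.6061 + (8.4000/3.4)·tan(-0.26)·0.2 = 2.4747
v' = 8.4000 − 2.2000·0.2 = 7.9600

(-3.4448, -8.0428, 2.4747, 7.9600)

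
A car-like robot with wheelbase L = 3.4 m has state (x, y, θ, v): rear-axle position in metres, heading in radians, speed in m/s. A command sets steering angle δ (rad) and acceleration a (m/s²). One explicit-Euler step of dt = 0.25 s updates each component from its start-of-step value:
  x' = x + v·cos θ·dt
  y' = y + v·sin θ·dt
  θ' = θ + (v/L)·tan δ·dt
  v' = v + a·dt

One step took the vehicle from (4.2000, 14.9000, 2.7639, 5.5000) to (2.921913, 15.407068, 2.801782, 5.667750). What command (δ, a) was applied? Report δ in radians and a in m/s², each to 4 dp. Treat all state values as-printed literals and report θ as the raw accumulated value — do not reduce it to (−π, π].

δ = 0.0934, a = 0.6710

a = (v'−v)/dt = (0.167750)/0.25 = 0.6710
Δθ = θ'−θ = 0.037882;  (v·dt/L) = 5.5000·0.25/3.4 = 0.404412
tan δ = Δθ·L/(v·dt) = 0.093672  →  δ = 0.0934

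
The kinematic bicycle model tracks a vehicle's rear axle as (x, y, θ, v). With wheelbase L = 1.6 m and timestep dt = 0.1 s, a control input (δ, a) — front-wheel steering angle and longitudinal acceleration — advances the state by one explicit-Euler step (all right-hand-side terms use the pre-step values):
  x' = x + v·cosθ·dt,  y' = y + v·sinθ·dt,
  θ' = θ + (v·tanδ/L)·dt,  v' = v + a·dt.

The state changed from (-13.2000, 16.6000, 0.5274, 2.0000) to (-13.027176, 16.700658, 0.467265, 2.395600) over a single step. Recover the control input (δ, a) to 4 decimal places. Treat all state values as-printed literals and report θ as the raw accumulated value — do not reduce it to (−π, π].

a = (v'−v)/dt = (0.395600)/0.1 = 3.9560
Δθ = θ'−θ = -0.060135;  (v·dt/L) = 2.0000·0.1/1.6 = 0.125000
tan δ = Δθ·L/(v·dt) = -0.481080  →  δ = -0.4484

δ = -0.4484, a = 3.9560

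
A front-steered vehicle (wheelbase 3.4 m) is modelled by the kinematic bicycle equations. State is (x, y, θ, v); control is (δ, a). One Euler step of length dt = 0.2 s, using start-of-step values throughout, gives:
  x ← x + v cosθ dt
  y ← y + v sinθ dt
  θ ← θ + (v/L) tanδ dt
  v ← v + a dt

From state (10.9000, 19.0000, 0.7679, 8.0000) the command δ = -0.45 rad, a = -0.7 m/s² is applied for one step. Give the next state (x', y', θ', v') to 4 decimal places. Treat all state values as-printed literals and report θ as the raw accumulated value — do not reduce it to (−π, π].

x' = 10.9000 + 8.0000·cos(0.7679)·0.2 = 12.0510
y' = 19.0000 + 8.0000·sin(0.7679)·0.2 = 20.1114
θ' = 0.7679 + (8.0000/3.4)·tan(-0.45)·0.2 = 0.5406
v' = 8.0000 − 0.7000·0.2 = 7.8600

(12.0510, 20.1114, 0.5406, 7.8600)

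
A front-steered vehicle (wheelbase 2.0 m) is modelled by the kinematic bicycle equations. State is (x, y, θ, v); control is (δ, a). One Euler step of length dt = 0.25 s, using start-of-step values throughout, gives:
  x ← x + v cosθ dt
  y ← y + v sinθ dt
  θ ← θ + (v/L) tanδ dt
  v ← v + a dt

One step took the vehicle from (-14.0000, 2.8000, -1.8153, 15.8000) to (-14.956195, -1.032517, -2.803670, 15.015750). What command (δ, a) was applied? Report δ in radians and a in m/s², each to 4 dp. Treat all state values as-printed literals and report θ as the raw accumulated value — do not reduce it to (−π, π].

a = (v'−v)/dt = (-0.784250)/0.25 = -3.1370
Δθ = θ'−θ = -0.988370;  (v·dt/L) = 15.8000·0.25/2.0 = 1.975000
tan δ = Δθ·L/(v·dt) = -0.500441  →  δ = -0.4640

δ = -0.4640, a = -3.1370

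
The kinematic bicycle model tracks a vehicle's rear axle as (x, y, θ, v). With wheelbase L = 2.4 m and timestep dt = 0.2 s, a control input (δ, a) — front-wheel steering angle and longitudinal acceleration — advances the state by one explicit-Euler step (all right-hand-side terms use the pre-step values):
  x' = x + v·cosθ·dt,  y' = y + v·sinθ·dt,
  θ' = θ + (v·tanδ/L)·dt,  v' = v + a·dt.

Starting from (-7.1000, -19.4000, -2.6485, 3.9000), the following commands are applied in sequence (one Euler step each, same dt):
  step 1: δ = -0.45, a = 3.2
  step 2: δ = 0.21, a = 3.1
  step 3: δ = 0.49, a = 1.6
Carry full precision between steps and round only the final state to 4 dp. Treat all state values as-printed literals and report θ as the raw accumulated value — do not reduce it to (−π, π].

(-9.5880, -20.4864, -2.4955, 5.4800)

after step 1 (δ=-0.45, a=3.2): (-7.787081, -19.769215, -2.805493, 4.540000)
after step 2 (δ=0.21, a=3.1): (-8.644277, -20.068680, -2.724854, 5.160000)
after step 3 (δ=0.49, a=1.6): (-9.587952, -20.486414, -2.495497, 5.480000)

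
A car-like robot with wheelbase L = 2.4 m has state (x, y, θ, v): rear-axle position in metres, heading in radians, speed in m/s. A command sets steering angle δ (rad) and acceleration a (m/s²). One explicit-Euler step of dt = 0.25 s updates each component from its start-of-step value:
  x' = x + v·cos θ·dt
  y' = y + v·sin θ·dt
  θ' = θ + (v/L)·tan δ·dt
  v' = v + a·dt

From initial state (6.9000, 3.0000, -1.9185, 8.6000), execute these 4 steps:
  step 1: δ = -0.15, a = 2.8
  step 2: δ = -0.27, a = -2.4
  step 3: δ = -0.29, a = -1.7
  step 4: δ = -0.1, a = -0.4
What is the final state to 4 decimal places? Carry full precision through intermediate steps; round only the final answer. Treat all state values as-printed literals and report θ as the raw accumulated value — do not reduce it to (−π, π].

(1.8383, -3.7497, -2.6789, 8.1750)

after step 1 (δ=-0.15, a=2.8): (6.167409, 0.978661, -2.053892, 9.300000)
after step 2 (δ=-0.27, a=-2.4): (5.087394, -1.080269, -2.322001, 8.700000)
after step 3 (δ=-0.29, a=-1.7): (3.602913, -2.669904, -2.592438, 8.275000)
after step 4 (δ=-0.1, a=-0.4): (1.838339, -3.749722, -2.678924, 8.175000)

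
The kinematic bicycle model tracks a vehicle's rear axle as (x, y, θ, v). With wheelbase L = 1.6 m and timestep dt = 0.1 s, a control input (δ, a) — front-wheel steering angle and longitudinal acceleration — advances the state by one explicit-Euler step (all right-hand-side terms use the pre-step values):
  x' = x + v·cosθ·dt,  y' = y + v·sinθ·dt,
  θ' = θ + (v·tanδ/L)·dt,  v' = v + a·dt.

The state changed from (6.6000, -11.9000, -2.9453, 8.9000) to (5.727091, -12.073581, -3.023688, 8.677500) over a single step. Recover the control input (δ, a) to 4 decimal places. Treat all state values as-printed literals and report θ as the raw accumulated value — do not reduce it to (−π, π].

a = (v'−v)/dt = (-0.222500)/0.1 = -2.2250
Δθ = θ'−θ = -0.078388;  (v·dt/L) = 8.9000·0.1/1.6 = 0.556250
tan δ = Δθ·L/(v·dt) = -0.140922  →  δ = -0.1400

δ = -0.1400, a = -2.2250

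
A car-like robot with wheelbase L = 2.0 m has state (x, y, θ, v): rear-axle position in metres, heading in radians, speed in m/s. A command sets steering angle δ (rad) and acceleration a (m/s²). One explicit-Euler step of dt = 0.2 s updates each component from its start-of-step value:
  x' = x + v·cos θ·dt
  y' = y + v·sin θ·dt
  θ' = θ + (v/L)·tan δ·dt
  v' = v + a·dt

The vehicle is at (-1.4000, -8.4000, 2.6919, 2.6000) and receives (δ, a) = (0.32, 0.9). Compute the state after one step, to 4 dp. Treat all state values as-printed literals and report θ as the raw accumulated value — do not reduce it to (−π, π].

x' = -1.4000 + 2.6000·cos(2.6919)·0.2 = -1.8683
y' = -8.4000 + 2.6000·sin(2.6919)·0.2 = -8.1740
θ' = 2.6919 + (2.6000/2.0)·tan(0.32)·0.2 = 2.7781
v' = 2.6000 + 0.9000·0.2 = 2.7800

(-1.8683, -8.1740, 2.7781, 2.7800)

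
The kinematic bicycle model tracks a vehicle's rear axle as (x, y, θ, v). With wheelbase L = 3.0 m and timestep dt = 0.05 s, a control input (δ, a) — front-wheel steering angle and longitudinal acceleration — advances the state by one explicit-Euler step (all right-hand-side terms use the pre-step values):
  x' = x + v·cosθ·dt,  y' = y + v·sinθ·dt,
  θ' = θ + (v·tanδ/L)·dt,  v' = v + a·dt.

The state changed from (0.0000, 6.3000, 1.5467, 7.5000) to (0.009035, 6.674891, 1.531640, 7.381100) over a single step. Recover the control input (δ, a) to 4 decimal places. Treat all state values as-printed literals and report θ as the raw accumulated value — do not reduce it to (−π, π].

a = (v'−v)/dt = (-0.118900)/0.05 = -2.3780
Δθ = θ'−θ = -0.015060;  (v·dt/L) = 7.5000·0.05/3.0 = 0.125000
tan δ = Δθ·L/(v·dt) = -0.120480  →  δ = -0.1199

δ = -0.1199, a = -2.3780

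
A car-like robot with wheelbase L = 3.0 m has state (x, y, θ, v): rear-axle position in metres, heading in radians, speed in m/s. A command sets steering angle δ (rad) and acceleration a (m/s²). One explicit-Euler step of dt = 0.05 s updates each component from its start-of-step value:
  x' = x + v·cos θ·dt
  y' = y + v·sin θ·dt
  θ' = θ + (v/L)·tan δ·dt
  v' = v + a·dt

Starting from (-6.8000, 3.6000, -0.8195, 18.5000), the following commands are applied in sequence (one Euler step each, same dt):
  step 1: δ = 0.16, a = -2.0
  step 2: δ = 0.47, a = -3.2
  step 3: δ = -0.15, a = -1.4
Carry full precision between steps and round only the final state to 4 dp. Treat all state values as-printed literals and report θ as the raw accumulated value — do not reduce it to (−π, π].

after step 1 (δ=0.16, a=-2.0): (-6.168607, 2.924006, -0.769741, 18.400000)
after step 2 (δ=0.47, a=-3.2): (-5.507964, 2.283732, -0.613965, 18.240000)
after step 3 (δ=-0.15, a=-1.4): (-4.762522, 1.758317, -0.659910, 18.170000)

(-4.7625, 1.7583, -0.6599, 18.1700)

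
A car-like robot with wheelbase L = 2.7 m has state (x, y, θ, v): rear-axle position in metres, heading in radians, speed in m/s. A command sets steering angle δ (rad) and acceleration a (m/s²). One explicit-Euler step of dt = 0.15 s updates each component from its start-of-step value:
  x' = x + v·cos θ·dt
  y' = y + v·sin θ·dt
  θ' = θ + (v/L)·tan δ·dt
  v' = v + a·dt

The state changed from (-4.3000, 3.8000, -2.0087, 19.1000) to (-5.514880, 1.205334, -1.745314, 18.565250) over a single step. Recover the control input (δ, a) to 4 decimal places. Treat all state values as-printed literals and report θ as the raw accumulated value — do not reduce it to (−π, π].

a = (v'−v)/dt = (-0.534750)/0.15 = -3.5650
Δθ = θ'−θ = 0.263386;  (v·dt/L) = 19.1000·0.15/2.7 = 1.061111
tan δ = Δθ·L/(v·dt) = 0.248217  →  δ = 0.2433

δ = 0.2433, a = -3.5650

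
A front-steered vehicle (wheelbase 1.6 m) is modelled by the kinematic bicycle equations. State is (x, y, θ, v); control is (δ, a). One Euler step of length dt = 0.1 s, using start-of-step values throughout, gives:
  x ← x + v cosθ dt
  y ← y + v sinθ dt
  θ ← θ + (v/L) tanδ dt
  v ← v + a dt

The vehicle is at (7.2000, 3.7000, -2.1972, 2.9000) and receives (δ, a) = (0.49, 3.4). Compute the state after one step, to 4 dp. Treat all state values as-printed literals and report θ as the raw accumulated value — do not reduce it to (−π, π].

(7.0300, 3.4651, -2.1005, 3.2400)

x' = 7.2000 + 2.9000·cos(-2.1972)·0.1 = 7.0300
y' = 3.7000 + 2.9000·sin(-2.1972)·0.1 = 3.4651
θ' = -2.1972 + (2.9000/1.6)·tan(0.49)·0.1 = -2.1005
v' = 2.9000 + 3.4000·0.1 = 3.2400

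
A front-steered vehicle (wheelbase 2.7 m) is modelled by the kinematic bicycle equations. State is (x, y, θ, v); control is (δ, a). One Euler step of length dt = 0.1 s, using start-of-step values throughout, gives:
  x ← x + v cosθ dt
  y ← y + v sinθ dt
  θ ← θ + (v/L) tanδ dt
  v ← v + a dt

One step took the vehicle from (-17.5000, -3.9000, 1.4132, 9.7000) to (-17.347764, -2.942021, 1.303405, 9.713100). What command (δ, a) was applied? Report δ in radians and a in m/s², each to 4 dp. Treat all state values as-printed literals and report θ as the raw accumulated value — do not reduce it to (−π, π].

δ = -0.2966, a = 0.1310

a = (v'−v)/dt = (0.013100)/0.1 = 0.1310
Δθ = θ'−θ = -0.109795;  (v·dt/L) = 9.7000·0.1/2.7 = 0.359259
tan δ = Δθ·L/(v·dt) = -0.305615  →  δ = -0.2966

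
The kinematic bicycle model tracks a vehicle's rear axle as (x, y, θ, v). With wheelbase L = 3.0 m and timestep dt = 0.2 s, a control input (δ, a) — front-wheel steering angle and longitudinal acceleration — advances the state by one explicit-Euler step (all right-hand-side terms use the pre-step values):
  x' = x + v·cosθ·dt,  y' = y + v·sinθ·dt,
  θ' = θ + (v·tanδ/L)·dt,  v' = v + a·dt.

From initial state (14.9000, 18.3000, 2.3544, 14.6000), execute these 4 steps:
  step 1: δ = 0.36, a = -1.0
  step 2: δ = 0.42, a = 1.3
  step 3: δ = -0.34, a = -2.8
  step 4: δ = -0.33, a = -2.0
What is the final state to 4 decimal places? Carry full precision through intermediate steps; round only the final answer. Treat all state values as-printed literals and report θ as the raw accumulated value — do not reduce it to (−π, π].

(4.6177, 22.4565, 2.4818, 13.7000)

after step 1 (δ=0.36, a=-1.0): (12.838957, 20.368454, 2.720765, 14.400000)
after step 2 (δ=0.42, a=1.3): (10.210233, 21.544979, 3.149475, 14.660000)
after step 3 (δ=-0.34, a=-2.8): (7.278324, 21.521868, 2.803756, 14.100000)
after step 4 (δ=-0.33, a=-2.0): (4.617727, 22.456547, 2.481783, 13.700000)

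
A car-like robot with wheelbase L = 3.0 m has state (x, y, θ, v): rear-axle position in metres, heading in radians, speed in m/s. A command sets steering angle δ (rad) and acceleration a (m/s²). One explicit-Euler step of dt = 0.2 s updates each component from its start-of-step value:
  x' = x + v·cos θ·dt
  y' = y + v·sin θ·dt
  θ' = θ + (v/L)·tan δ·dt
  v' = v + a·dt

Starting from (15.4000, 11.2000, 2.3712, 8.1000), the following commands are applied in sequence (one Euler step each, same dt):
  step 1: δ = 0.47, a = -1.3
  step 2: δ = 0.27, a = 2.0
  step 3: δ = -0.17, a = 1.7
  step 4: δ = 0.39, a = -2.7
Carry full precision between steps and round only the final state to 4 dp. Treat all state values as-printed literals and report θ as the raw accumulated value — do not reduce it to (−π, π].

after step 1 (δ=0.47, a=-1.3): (14.237428, 12.328196, 2.645502, 7.840000)
after step 2 (δ=0.27, a=2.0): (12.858450, 13.074550, 2.790154, 8.240000)
after step 3 (δ=-0.17, a=1.7): (11.311179, 13.641873, 2.695857, 8.580000)
after step 4 (δ=0.39, a=-2.7): (9.762843, 14.381678, 2.930980, 8.040000)

(9.7628, 14.3817, 2.9310, 8.0400)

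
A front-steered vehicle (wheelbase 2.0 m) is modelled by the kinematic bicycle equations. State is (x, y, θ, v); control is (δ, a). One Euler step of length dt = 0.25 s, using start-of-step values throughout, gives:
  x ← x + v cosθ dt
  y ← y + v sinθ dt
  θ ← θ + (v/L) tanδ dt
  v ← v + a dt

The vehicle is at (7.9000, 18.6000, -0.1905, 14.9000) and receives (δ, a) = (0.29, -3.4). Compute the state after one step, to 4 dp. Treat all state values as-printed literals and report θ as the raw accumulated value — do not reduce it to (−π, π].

x' = 7.9000 + 14.9000·cos(-0.1905)·0.25 = 11.5576
y' = 18.6000 + 14.9000·sin(-0.1905)·0.25 = 17.8947
θ' = -0.1905 + (14.9000/2.0)·tan(0.29)·0.25 = 0.3653
v' = 14.9000 − 3.4000·0.25 = 14.0500

(11.5576, 17.8947, 0.3653, 14.0500)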